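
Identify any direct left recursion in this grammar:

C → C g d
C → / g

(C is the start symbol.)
Direct left recursion occurs when N → N α for some non-terminal N (the right-hand side begins with the left-hand side itself).

C → C g d: LEFT RECURSIVE (starts with C)
C → / g: starts with '/'

The grammar has direct left recursion on: C.

Answer: Yes, C is left-recursive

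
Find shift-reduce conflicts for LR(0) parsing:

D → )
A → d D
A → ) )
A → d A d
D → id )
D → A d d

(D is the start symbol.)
Augment with D' → D and build the canonical LR(0) collection (I0 = CLOSURE({[D' → . D]}), then GOTO on every symbol after a dot until no new states appear). It has 13 states:
  I0: { [A → . ) )], [A → . d A d], [A → . d D], [D → . )], [D → . A d d], [D → . id )], [D' → . D] }  — shift
  I1: { [A → ) . )], [D → ) .] }  — shift, reduce
  I2: { [D → A . d d] }  — shift
  I3: { [D' → D .] }  — accept
  I4: { [A → . ) )], [A → . d A d], [A → . d D], [A → d . A d], [A → d . D], [D → . )], [D → . A d d], [D → . id )] }  — shift
  I5: { [D → id . )] }  — shift
  I6: { [D → id ) .] }  — reduce
  I7: { [A → d A . d], [D → A . d d] }  — shift
  I8: { [A → d D .] }  — reduce
  I9: { [A → d A d .], [D → A d . d] }  — shift, reduce
  I10: { [D → A d d .] }  — reduce
  I11: { [D → A d . d] }  — shift
  I12: { [A → ) ) .] }  — reduce

I1 contains reduce item [D → ) .] and shift item [A → ) . )] — shift-reduce conflict.
I9 contains reduce item [A → d A d .] and shift item [D → A d . d] — shift-reduce conflict.

Answer: Yes — I1: [D → ) .] vs [A → ) . )]; I9: [A → d A d .] vs [D → A d . d]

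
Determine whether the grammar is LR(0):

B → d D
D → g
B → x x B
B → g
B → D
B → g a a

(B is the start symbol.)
No. Shift-reduce conflict between [B → g .] and [B → g . a a]

Augment with B' → B and build the canonical LR(0) collection (I0 = CLOSURE({[B' → . B]}), then GOTO on every symbol after a dot until no new states appear). It has 12 states:
  I0: { [B → . D], [B → . d D], [B → . g a a], [B → . g], [B → . x x B], [B' → . B], [D → . g] }  — shift
  I1: { [B' → B .] }  — accept
  I2: { [B → D .] }  — reduce
  I3: { [B → d . D], [D → . g] }  — shift
  I4: { [B → g . a a], [B → g .], [D → g .] }  — shift, 2 reduces
  I5: { [B → x . x B] }  — shift
  I6: { [B → . D], [B → . d D], [B → . g a a], [B → . g], [B → . x x B], [B → x x . B], [D → . g] }  — shift
  I7: { [B → x x B .] }  — reduce
  I8: { [B → g a . a] }  — shift
  I9: { [B → g a a .] }  — reduce
  I10: { [B → d D .] }  — reduce
  I11: { [D → g .] }  — reduce

Conflict in state I4:
  Shift-reduce conflict between [B → g .] and [B → g . a a]
So the grammar is NOT LR(0).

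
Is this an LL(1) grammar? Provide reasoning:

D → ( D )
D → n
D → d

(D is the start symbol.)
Yes, the grammar is LL(1).

A grammar is LL(1) if for each non-terminal N with multiple productions, the predict sets of those productions are pairwise disjoint, where PREDICT(N → α) = (FIRST(α) \ {ε}) ∪ (FOLLOW(N) if α ⇒* ε).

For D:
  PREDICT(D → '(' D ')') = { '(' }
  PREDICT(D → n) = { 'n' }
  PREDICT(D → d) = { 'd' }

All predict sets are disjoint. The grammar IS LL(1).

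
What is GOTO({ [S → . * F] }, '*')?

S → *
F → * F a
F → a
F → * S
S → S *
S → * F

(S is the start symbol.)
{ [F → . * F a], [F → . * S], [F → . a], [S → * . F] }

GOTO(I, '*') = CLOSURE({ [A → αX.β] : [A → α.Xβ] ∈ I, X = '*' })

Items with dot before '*', with the dot advanced:
  [S → . * F] → [S → * . F]
Closure of the advanced items:
  [S → * . F] has the dot before F: add [F → . * F a], [F → . a], [F → . * S]

GOTO = { [F → . * F a], [F → . * S], [F → . a], [S → * . F] }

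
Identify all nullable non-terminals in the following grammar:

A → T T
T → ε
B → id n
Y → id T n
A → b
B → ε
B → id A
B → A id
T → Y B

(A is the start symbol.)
{ 'A', 'B', 'T' }

A non-terminal is nullable if it can derive ε (the empty string): either it has an ε-production, or it has a production whose right-hand side consists entirely of nullable non-terminals.

ε-productions: T → ε, B → ε
So T, B are immediately nullable.
A → T T: every symbol on the right is nullable, so A is nullable too.
No further non-terminal can be added: every production for the remaining non-terminals contains a terminal or a non-nullable non-terminal.
Nullable = { 'A', 'B', 'T' }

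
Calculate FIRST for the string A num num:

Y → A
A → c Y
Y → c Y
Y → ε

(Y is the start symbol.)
FIRST sets of the non-terminals involved (from the grammar, by fixed-point iteration):
  FIRST(A) = { 'c' }

To compute FIRST(A num num), process the symbols left to right:
Symbol A is a non-terminal. Add FIRST(A) \ {ε} = { 'c' }
A is not nullable (ε ∉ FIRST(A)), so stop here.
FIRST(A num num) = { 'c' }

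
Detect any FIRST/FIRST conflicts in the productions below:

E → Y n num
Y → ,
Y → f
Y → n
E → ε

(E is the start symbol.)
No FIRST/FIRST conflicts.

A FIRST/FIRST conflict occurs when two productions N → α and N → β for the same non-terminal have FIRST(α) ∩ FIRST(β) ≠ ∅ (with ε ∈ FIRST of a nullable right-hand side, so two nullable alternatives also conflict).

FIRST sets of the non-terminals at (or reachable through a nullable prefix from) the front of some alternative:
  FIRST(Y) = { ',', 'f', 'n' }

Productions for E:
  E → Y n num: FIRST = { ',', 'f', 'n' }
  E → ε: FIRST = { ε }
Productions for Y:
  Y → ,: FIRST = { ',' }
  Y → f: FIRST = { 'f' }
  Y → n: FIRST = { 'n' }

All alternatives of each non-terminal have pairwise disjoint FIRST sets.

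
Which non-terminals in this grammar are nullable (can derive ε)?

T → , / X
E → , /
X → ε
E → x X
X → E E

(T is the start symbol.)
{ 'X' }

A non-terminal is nullable if it can derive ε (the empty string): either it has an ε-production, or it has a production whose right-hand side consists entirely of nullable non-terminals.

ε-productions: X → ε
So X is immediately nullable.
No further non-terminal can be added: every production for the remaining non-terminals contains a terminal or a non-nullable non-terminal.
Nullable = { 'X' }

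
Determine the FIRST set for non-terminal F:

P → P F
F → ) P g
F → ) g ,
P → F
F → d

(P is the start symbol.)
To compute FIRST(F), examine every production with F on the left-hand side, reading each right-hand side left to right until a non-nullable symbol is reached.

From F → ) P g:
  - ')' is a terminal: add ')' and stop
From F → ) g ,:
  - ')' is a terminal: add ')' and stop
From F → d:
  - d is a terminal: add 'd' and stop

Collecting: FIRST(F) = { ')', 'd' }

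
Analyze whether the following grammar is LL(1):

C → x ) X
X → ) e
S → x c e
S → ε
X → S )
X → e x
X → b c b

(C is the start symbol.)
No. Predict set conflict for X: { ')' }

A grammar is LL(1) if for each non-terminal N with multiple productions, the predict sets of those productions are pairwise disjoint, where PREDICT(N → α) = (FIRST(α) \ {ε}) ∪ (FOLLOW(N) if α ⇒* ε).

Relevant sets:
  FIRST(S) = { 'x', ε }
  FOLLOW(S) = { ')' }

For X:
  PREDICT(X → ')' e) = { ')' }
  PREDICT(X → S ')') = { ')', 'x' }
  PREDICT(X → e x) = { 'e' }
  PREDICT(X → b c b) = { 'b' }
For S:
  PREDICT(S → x c e) = { 'x' }
  PREDICT(S → ε) = { ')' }
C has a single production, so nothing to check there.

Conflict found: Predict set conflict for X: { ')' }
The grammar is NOT LL(1).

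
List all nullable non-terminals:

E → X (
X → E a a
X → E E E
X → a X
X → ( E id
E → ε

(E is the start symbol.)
A non-terminal is nullable if it can derive ε (the empty string): either it has an ε-production, or it has a production whose right-hand side consists entirely of nullable non-terminals.

ε-productions: E → ε
So E is immediately nullable.
X → E E E: every symbol on the right is nullable, so X is nullable too.
Every non-terminal is now nullable.
Nullable = { 'E', 'X' }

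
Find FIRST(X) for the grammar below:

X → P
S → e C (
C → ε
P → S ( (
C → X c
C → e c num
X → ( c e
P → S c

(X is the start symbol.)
{ '(', 'e' }

To compute FIRST(X), examine every production with X on the left-hand side, reading each right-hand side left to right until a non-nullable symbol is reached.

FIRST sets of the other non-terminals involved (by the same procedure, iterated to a fixed point):
  FIRST(P) = { 'e' }

From X → P:
  - P is a non-terminal: add FIRST(P) \ {ε} = { 'e' }
    P is not nullable, so stop
From X → ( c e:
  - '(' is a terminal: add '(' and stop

Collecting: FIRST(X) = { '(', 'e' }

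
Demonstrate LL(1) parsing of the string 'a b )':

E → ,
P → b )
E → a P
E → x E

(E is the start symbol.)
Stack is shown with the top on the left.

Stack  Input    Action
----------------------
E $    a b ) $  output E → a P
a P $  a b ) $  match 'a'
P $    b ) $    output P → b )
b ) $  b ) $    match 'b'
) $    ) $      match ')'
$      $        accept

The string is accepted.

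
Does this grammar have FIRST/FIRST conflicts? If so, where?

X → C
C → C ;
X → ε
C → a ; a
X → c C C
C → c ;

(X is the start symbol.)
A FIRST/FIRST conflict occurs when two productions N → α and N → β for the same non-terminal have FIRST(α) ∩ FIRST(β) ≠ ∅ (with ε ∈ FIRST of a nullable right-hand side, so two nullable alternatives also conflict).

FIRST sets of the non-terminals at (or reachable through a nullable prefix from) the front of some alternative:
  FIRST(C) = { 'a', 'c' }

Productions for X:
  X → C: FIRST = { 'a', 'c' }
  X → ε: FIRST = { ε }
  X → c C C: FIRST = { 'c' }
Productions for C:
  C → C ;: FIRST = { 'a', 'c' }
  C → a ; a: FIRST = { 'a' }
  C → c ;: FIRST = { 'c' }

Conflict for X: X → C and X → c C C
  Overlap: { 'c' }
Conflict for C: C → C ; and C → a ; a
  Overlap: { 'a' }
Conflict for C: C → C ; and C → c ;
  Overlap: { 'c' }

Answer: Yes. X → C / X → c C C on { 'c' }; C → C ';' / C → a ';' a on { 'a' }; C → C ';' / C → c ';' on { 'c' }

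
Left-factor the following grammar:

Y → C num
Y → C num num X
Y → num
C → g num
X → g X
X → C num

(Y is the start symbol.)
Y → C num Y'
Y' → ε
Y' → num X
Y → num
C → g num
X → g X
X → C num

Left-factoring transforms A → αβ₁ | αβ₂ into A → αA' and A' → β₁ | β₂
(α is the longest common prefix among the alternatives). Repeat until
no nonterminal has two alternatives with a common prefix.

Round 1: Y has alternatives sharing prefix 'C num'. Introduce Y': Y → C num Y'
  Add: Y' → ε
  Add: Y' → num X

No remaining common prefixes — done.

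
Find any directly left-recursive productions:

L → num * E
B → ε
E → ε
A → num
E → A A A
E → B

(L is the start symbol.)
L → num * E: starts with num
B → ε: starts with ε
E → ε: starts with ε
A → num: starts with num
E → A A A: starts with A
E → B: starts with B

No direct left recursion found.

Answer: No direct left recursion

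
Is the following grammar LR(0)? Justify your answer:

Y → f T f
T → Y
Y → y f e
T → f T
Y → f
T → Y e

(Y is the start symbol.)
No. Shift-reduce conflict between [Y → f .] and [T → . f T]

A grammar is LR(0) if no state in the canonical LR(0) collection has:
  - both a shift item (dot before a terminal) and a complete item (shift-reduce conflict), or
  - two or more complete items (reduce-reduce conflict; the accept item [Y' → Y .] counts as a complete item here).

Augment with Y' → Y and build the canonical LR(0) collection (I0 = CLOSURE({[Y' → . Y]}), then GOTO on every symbol after a dot until no new states appear). It has 12 states:
  I0: { [Y → . f T f], [Y → . f], [Y → . y f e], [Y' → . Y] }  — shift
  I1: { [Y' → Y .] }  — accept
  I2: { [T → . Y e], [T → . Y], [T → . f T], [Y → . f T f], [Y → . f], [Y → . y f e], [Y → f . T f], [Y → f .] }  — shift, reduce
  I3: { [Y → y . f e] }  — shift
  I4: { [Y → y f . e] }  — shift
  I5: { [Y → y f e .] }  — reduce
  I6: { [Y → f T . f] }  — shift
  I7: { [T → Y . e], [T → Y .] }  — shift, reduce
  I8: { [T → . Y e], [T → . Y], [T → . f T], [T → f . T], [Y → . f T f], [Y → . f], [Y → . y f e], [Y → f . T f], [Y → f .] }  — shift, reduce
  I9: { [T → f T .], [Y → f T . f] }  — shift, reduce
  I10: { [Y → f T f .] }  — reduce
  I11: { [T → Y e .] }  — reduce

Conflict in state I2:
  Shift-reduce conflict between [Y → f .] and [T → . f T]
So the grammar is NOT LR(0).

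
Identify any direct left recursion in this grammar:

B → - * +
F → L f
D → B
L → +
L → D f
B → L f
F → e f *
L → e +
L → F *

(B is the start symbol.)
No direct left recursion

B → - * +: starts with '-'
F → L f: starts with L
D → B: starts with B
L → +: starts with '+'
L → D f: starts with D
B → L f: starts with L
F → e f *: starts with e
L → e +: starts with e
L → F *: starts with F

No direct left recursion found.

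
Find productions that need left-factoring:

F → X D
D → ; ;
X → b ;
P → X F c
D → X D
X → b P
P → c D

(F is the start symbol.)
Yes, X has productions with common prefix 'b'

Left-factoring is needed when two productions for the same non-terminal
share a common prefix on the right-hand side.

Productions for D:
  D → ; ;
  D → X D
Productions for X:
  X → b ;
  X → b P
Productions for P:
  P → X F c
  P → c D

Found common prefix 'b' in productions for X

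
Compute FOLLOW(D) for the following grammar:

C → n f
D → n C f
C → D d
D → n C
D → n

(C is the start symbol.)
{ 'd' }

To compute FOLLOW(D), find every occurrence of D on a right-hand side N → α D β: add FIRST(β) \ {ε}, and if β is empty or nullable also add FOLLOW(N). Iterate to a fixed point.

In C → D d: D is followed by d, add FIRST(d) \ {ε} = { 'd' }

Taking the union: FOLLOW(D) = { 'd' }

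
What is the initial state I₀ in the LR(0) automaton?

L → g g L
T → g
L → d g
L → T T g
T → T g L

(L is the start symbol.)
{ [L → . T T g], [L → . d g], [L → . g g L], [L' → . L], [T → . T g L], [T → . g] }

First, augment the grammar with L' → L
I₀ = CLOSURE({ [L' → . L] }):
  [L' → . L] has the dot before L: add [L → . g g L], [L → . d g], [L → . T T g]
  [L → . T T g] has the dot before T: add [T → . g], [T → . T g L]
No further items can be added.

I₀ = { [L → . T T g], [L → . d g], [L → . g g L], [L' → . L], [T → . T g L], [T → . g] }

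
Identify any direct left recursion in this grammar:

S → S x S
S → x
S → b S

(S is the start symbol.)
Direct left recursion occurs when N → N α for some non-terminal N (the right-hand side begins with the left-hand side itself).

S → S x S: LEFT RECURSIVE (starts with S)
S → x: starts with x
S → b S: starts with b

The grammar has direct left recursion on: S.

Answer: Yes, S is left-recursive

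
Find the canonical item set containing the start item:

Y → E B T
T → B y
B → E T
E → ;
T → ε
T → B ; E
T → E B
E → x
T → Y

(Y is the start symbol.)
First, augment the grammar with Y' → Y
I₀ = CLOSURE({ [Y' → . Y] }):
  [Y' → . Y] has the dot before Y: add [Y → . E B T]
  [Y → . E B T] has the dot before E: add [E → . ;], [E → . x]
No further items can be added.

I₀ = { [E → . ;], [E → . x], [Y → . E B T], [Y' → . Y] }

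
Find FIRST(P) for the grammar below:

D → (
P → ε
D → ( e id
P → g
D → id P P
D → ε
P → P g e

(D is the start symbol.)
{ 'g', ε }

To compute FIRST(P), examine every production with P on the left-hand side, reading each right-hand side left to right until a non-nullable symbol is reached.

From P → ε:
  - ε-production, so ε ∈ FIRST(P)
From P → g:
  - g is a terminal: add 'g' and stop
From P → P g e:
  - P is the symbol being defined: contributes nothing new
    P is nullable, so continue to the next symbol
  - g is a terminal: add 'g' and stop

Collecting: FIRST(P) = { 'g', ε }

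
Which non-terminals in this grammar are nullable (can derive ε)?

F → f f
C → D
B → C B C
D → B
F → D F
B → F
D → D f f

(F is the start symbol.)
A non-terminal is nullable if it can derive ε (the empty string): either it has an ε-production, or it has a production whose right-hand side consists entirely of nullable non-terminals.

There are no ε-productions, so no non-terminal can derive ε.
No non-terminals are nullable.

Answer: None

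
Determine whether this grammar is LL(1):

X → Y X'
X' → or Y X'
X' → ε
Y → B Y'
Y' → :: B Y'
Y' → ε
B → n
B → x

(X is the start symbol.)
A grammar is LL(1) if for each non-terminal N with multiple productions, the predict sets of those productions are pairwise disjoint, where PREDICT(N → α) = (FIRST(α) \ {ε}) ∪ (FOLLOW(N) if α ⇒* ε).

Relevant sets:
  FOLLOW(X') = { $ }
  FOLLOW(Y') = { $, 'or' }

For X':
  PREDICT(X' → or Y X') = { 'or' }
  PREDICT(X' → ε) = { $ }
For Y':
  PREDICT(Y' → :: B Y') = { '::' }
  PREDICT(Y' → ε) = { $, 'or' }
For B:
  PREDICT(B → n) = { 'n' }
  PREDICT(B → x) = { 'x' }
X, Y have a single production, so nothing to check there.

All predict sets are disjoint. The grammar IS LL(1).

Answer: Yes, the grammar is LL(1).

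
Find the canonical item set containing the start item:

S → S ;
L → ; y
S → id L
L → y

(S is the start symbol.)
{ [S → . S ;], [S → . id L], [S' → . S] }

First, augment the grammar with S' → S
I₀ = CLOSURE({ [S' → . S] }):
  [S' → . S] has the dot before S: add [S → . S ;], [S → . id L]
No further items can be added.

I₀ = { [S → . S ;], [S → . id L], [S' → . S] }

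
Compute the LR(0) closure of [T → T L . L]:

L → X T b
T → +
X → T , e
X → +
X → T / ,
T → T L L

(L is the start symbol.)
{ [L → . X T b], [T → . +], [T → . T L L], [T → T L . L], [X → . +], [X → . T , e], [X → . T / ,] }

To compute CLOSURE, for each item [A → α.Bβ] where B is a non-terminal, add [B → .γ] for all productions B → γ; repeat for the newly added items until nothing changes.

Start with: [T → T L . L]
  [T → T L . L] has the dot before L: add [L → . X T b]
  [L → . X T b] has the dot before X: add [X → . T , e], [X → . +], [X → . T / ,]
  [X → . T , e] has the dot before T: add [T → . +], [T → . T L L]
No further items can be added.

CLOSURE = { [L → . X T b], [T → . +], [T → . T L L], [T → T L . L], [X → . +], [X → . T , e], [X → . T / ,] }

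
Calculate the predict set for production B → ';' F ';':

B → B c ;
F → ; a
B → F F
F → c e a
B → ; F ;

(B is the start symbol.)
PREDICT(B → ';' F ';') = (FIRST(RHS) \ {ε}) ∪ (FOLLOW(B) if ε ∈ FIRST(RHS), i.e. RHS ⇒* ε)
FIRST(';' F ';') = { ';' }
ε ∉ FIRST(';' F ';'), so FOLLOW(B) is not added.
PREDICT(B → ';' F ';') = { ';' }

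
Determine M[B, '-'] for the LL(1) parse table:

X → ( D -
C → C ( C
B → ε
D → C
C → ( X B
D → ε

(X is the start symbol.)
To find M[B, '-'], we find productions for B where '-' is in the predict set (PREDICT(N → α) = (FIRST(α) \ {ε}) ∪ (FOLLOW(N) if α ⇒* ε)).

Relevant sets:
  FOLLOW(B) = { '(', '-' }

B → ε: PREDICT = { '(', '-' }
  '-' is in predict set, so this production goes in M[B, '-']

M[B, '-'] = B → ε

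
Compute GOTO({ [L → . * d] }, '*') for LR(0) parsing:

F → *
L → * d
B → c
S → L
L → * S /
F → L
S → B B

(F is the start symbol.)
GOTO(I, '*') = CLOSURE({ [A → αX.β] : [A → α.Xβ] ∈ I, X = '*' })

Items with dot before '*', with the dot advanced:
  [L → . * d] → [L → * . d]
Closure adds nothing (no advanced item has the dot before a non-terminal).

GOTO = { [L → * . d] }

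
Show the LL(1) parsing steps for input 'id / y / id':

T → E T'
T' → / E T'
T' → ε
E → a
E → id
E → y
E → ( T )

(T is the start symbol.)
LL(1) parsing maintains a stack (initially the start symbol over $) and the input. At each step: if the stack top is a terminal, match it against the current input token; if it is a non-terminal N, replace it with the RHS of M[N, lookahead] (the unique production whose predict set contains the lookahead).

Stack is shown with the top on the left.

Stack     Input          Action
-------------------------------
T $       id / y / id $  output T → E T'
E T' $    id / y / id $  output E → id
id T' $   id / y / id $  match 'id'
T' $      / y / id $     output T' → / E T'
/ E T' $  / y / id $     match '/'
E T' $    y / id $       output E → y
y T' $    y / id $       match 'y'
T' $      / id $         output T' → / E T'
/ E T' $  / id $         match '/'
E T' $    id $           output E → id
id T' $   id $           match 'id'
T' $      $              output T' → ε
$         $              accept

The string is accepted.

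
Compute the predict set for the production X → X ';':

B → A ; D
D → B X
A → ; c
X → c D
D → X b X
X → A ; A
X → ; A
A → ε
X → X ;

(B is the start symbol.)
PREDICT(X → X ';') = (FIRST(RHS) \ {ε}) ∪ (FOLLOW(X) if ε ∈ FIRST(RHS), i.e. RHS ⇒* ε)
FIRST(X) = { ';', 'c' }
FIRST(X ';') = { ';', 'c' }
ε ∉ FIRST(X ';'), so FOLLOW(X) is not added.
PREDICT(X → X ';') = { ';', 'c' }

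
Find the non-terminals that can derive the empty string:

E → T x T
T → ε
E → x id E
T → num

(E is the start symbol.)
{ 'T' }

A non-terminal is nullable if it can derive ε (the empty string): either it has an ε-production, or it has a production whose right-hand side consists entirely of nullable non-terminals.

ε-productions: T → ε
So T is immediately nullable.
No further non-terminal can be added: every production for the remaining non-terminals contains a terminal or a non-nullable non-terminal.
Nullable = { 'T' }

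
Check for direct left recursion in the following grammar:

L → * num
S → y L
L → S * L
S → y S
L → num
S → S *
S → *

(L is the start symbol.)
Direct left recursion occurs when N → N α for some non-terminal N (the right-hand side begins with the left-hand side itself).

L → * num: starts with '*'
S → y L: starts with y
L → S * L: starts with S
S → y S: starts with y
L → num: starts with num
S → S *: LEFT RECURSIVE (starts with S)
S → *: starts with '*'

The grammar has direct left recursion on: S.

Answer: Yes, S is left-recursive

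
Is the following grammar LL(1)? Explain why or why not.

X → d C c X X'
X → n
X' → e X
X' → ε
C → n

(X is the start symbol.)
A grammar is LL(1) if for each non-terminal N with multiple productions, the predict sets of those productions are pairwise disjoint, where PREDICT(N → α) = (FIRST(α) \ {ε}) ∪ (FOLLOW(N) if α ⇒* ε).

Relevant sets:
  FOLLOW(X') = { $, 'e' }

For X:
  PREDICT(X → d C c X X') = { 'd' }
  PREDICT(X → n) = { 'n' }
For X':
  PREDICT(X' → e X) = { 'e' }
  PREDICT(X' → ε) = { $, 'e' }
C has a single production, so nothing to check there.

Conflict found: Predict set conflict for X': { 'e' }
The grammar is NOT LL(1).

Answer: No. Predict set conflict for X': { 'e' }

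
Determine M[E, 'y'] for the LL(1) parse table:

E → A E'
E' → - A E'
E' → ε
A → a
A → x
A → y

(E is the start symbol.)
To find M[E, 'y'], we find productions for E where 'y' is in the predict set (PREDICT(N → α) = (FIRST(α) \ {ε}) ∪ (FOLLOW(N) if α ⇒* ε)).

Relevant sets:
  FIRST(A) = { 'a', 'x', 'y' }

E → A E': PREDICT = { 'a', 'x', 'y' }
  'y' is in predict set, so this production goes in M[E, 'y']

M[E, 'y'] = E → A E'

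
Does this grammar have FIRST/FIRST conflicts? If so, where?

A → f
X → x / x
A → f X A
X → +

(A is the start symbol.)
A FIRST/FIRST conflict occurs when two productions N → α and N → β for the same non-terminal have FIRST(α) ∩ FIRST(β) ≠ ∅ (with ε ∈ FIRST of a nullable right-hand side, so two nullable alternatives also conflict).

Productions for A:
  A → f: FIRST = { 'f' }
  A → f X A: FIRST = { 'f' }
Productions for X:
  X → x / x: FIRST = { 'x' }
  X → +: FIRST = { '+' }

Conflict for A: A → f and A → f X A
  Overlap: { 'f' }

Answer: Yes. A → f / A → f X A on { 'f' }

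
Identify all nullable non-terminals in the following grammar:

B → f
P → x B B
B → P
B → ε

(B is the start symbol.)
{ 'B' }

A non-terminal is nullable if it can derive ε (the empty string): either it has an ε-production, or it has a production whose right-hand side consists entirely of nullable non-terminals.

ε-productions: B → ε
So B is immediately nullable.
No further non-terminal can be added: every production for the remaining non-terminals contains a terminal or a non-nullable non-terminal.
Nullable = { 'B' }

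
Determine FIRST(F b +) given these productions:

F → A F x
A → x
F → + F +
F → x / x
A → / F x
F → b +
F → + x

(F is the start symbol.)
FIRST sets of the non-terminals involved (from the grammar, by fixed-point iteration):
  FIRST(F) = { '+', '/', 'b', 'x' }

To compute FIRST(F b +), process the symbols left to right:
Symbol F is a non-terminal. Add FIRST(F) \ {ε} = { '+', '/', 'b', 'x' }
F is not nullable (ε ∉ FIRST(F)), so stop here.
FIRST(F b +) = { '+', '/', 'b', 'x' }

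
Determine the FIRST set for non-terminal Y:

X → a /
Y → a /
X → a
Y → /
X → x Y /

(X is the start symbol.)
{ '/', 'a' }

From Y → a /:
  - a is a terminal: add 'a' and stop
From Y → /:
  - '/' is a terminal: add '/' and stop

Collecting: FIRST(Y) = { '/', 'a' }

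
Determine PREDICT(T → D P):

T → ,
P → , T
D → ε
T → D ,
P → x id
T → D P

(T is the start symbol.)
{ ',', 'x' }

PREDICT(T → D P) = (FIRST(RHS) \ {ε}) ∪ (FOLLOW(T) if ε ∈ FIRST(RHS), i.e. RHS ⇒* ε)
FIRST(D) = { ε }
FIRST(P) = { ',', 'x' }
FIRST(D P) = { ',', 'x' }
ε ∉ FIRST(D P), so FOLLOW(T) is not added.
PREDICT(T → D P) = { ',', 'x' }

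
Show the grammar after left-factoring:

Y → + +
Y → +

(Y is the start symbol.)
Y → + Y'
Y' → +
Y' → ε

Left-factoring transforms A → αβ₁ | αβ₂ into A → αA' and A' → β₁ | β₂
(α is the longest common prefix among the alternatives). Repeat until
no nonterminal has two alternatives with a common prefix.

Round 1: Y has alternatives sharing prefix '+'. Introduce Y': Y → + Y'
  Add: Y' → +
  Add: Y' → ε

No remaining common prefixes — done.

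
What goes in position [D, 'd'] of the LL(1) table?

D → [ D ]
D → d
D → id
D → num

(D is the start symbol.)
D → d

To find M[D, 'd'], we find productions for D where 'd' is in the predict set (PREDICT(N → α) = (FIRST(α) \ {ε}) ∪ (FOLLOW(N) if α ⇒* ε)).

D → [ D ]: PREDICT = { '[' }
D → d: PREDICT = { 'd' }
  'd' is in predict set, so this production goes in M[D, 'd']
D → id: PREDICT = { 'id' }
D → num: PREDICT = { 'num' }

M[D, 'd'] = D → d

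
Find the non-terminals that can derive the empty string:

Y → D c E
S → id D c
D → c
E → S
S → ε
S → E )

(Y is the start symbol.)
ε-productions: S → ε
So S is immediately nullable.
E → S: every symbol on the right is nullable, so E is nullable too.
No further non-terminal can be added: every production for the remaining non-terminals contains a terminal or a non-nullable non-terminal.
Nullable = { 'E', 'S' }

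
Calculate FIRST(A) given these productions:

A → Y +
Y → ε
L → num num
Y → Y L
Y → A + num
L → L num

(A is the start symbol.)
To compute FIRST(A), examine every production with A on the left-hand side, reading each right-hand side left to right until a non-nullable symbol is reached.

FIRST sets of the other non-terminals involved (by the same procedure, iterated to a fixed point):
  FIRST(Y) = { '+', 'num', ε }

From A → Y +:
  - Y is a non-terminal: add FIRST(Y) \ {ε} = { '+', 'num' }
    Y is nullable, so continue to the next symbol
  - '+' is a terminal: add '+' and stop

Collecting: FIRST(A) = { '+', 'num' }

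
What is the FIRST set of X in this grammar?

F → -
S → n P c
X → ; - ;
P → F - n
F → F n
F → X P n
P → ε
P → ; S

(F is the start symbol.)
To compute FIRST(X), examine every production with X on the left-hand side, reading each right-hand side left to right until a non-nullable symbol is reached.

From X → ; - ;:
  - ';' is a terminal: add ';' and stop

Collecting: FIRST(X) = { ';' }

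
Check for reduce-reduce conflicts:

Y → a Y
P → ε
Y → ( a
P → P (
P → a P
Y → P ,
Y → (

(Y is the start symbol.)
Augment with Y' → Y and build the canonical LR(0) collection (I0 = CLOSURE({[Y' → . Y]}), then GOTO on every symbol after a dot until no new states appear). It has 10 states:
  I0: { [P → . P (], [P → . a P], [P → .], [Y → . ( a], [Y → . (], [Y → . P ,], [Y → . a Y], [Y' → . Y] }  — shift, reduce
  I1: { [Y → ( . a], [Y → ( .] }  — shift, reduce
  I2: { [P → P . (], [Y → P . ,] }  — shift
  I3: { [Y' → Y .] }  — accept
  I4: { [P → . P (], [P → . a P], [P → .], [P → a . P], [Y → . ( a], [Y → . (], [Y → . P ,], [Y → . a Y], [Y → a . Y] }  — shift, reduce
  I5: { [P → P . (], [P → a P .], [Y → P . ,] }  — shift, reduce
  I6: { [Y → a Y .] }  — reduce
  I7: { [P → P ( .] }  — reduce
  I8: { [Y → P , .] }  — reduce
  I9: { [Y → ( a .] }  — reduce

No state contains more than one complete item.

Answer: No reduce-reduce conflicts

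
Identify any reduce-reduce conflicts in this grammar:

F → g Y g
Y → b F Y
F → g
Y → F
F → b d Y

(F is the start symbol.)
A reduce-reduce conflict occurs when an LR(0) state has two complete items [A → α .] and [B → β .] — both call for a reduction, and with no lookahead the parser cannot choose between them.

Augment with F' → F and build the canonical LR(0) collection (I0 = CLOSURE({[F' → . F]}), then GOTO on every symbol after a dot until no new states appear). It has 12 states:
  I0: { [F → . b d Y], [F → . g Y g], [F → . g], [F' → . F] }  — shift
  I1: { [F' → F .] }  — accept
  I2: { [F → b . d Y] }  — shift
  I3: { [F → . b d Y], [F → . g Y g], [F → . g], [F → g . Y g], [F → g .], [Y → . F], [Y → . b F Y] }  — shift, reduce
  I4: { [Y → F .] }  — reduce
  I5: { [F → g Y . g] }  — shift
  I6: { [F → . b d Y], [F → . g Y g], [F → . g], [F → b . d Y], [Y → b . F Y] }  — shift
  I7: { [F → . b d Y], [F → . g Y g], [F → . g], [Y → . F], [Y → . b F Y], [Y → b F . Y] }  — shift
  I8: { [F → . b d Y], [F → . g Y g], [F → . g], [F → b d . Y], [Y → . F], [Y → . b F Y] }  — shift
  I9: { [F → b d Y .] }  — reduce
  I10: { [Y → b F Y .] }  — reduce
  I11: { [F → g Y g .] }  — reduce

No state contains more than one complete item.

Answer: No reduce-reduce conflicts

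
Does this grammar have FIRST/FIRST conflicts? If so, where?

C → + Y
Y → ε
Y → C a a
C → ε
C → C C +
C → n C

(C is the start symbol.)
A FIRST/FIRST conflict occurs when two productions N → α and N → β for the same non-terminal have FIRST(α) ∩ FIRST(β) ≠ ∅ (with ε ∈ FIRST of a nullable right-hand side, so two nullable alternatives also conflict).

FIRST sets of the non-terminals at (or reachable through a nullable prefix from) the front of some alternative:
  FIRST(C) = { '+', 'n', ε }

Productions for C:
  C → + Y: FIRST = { '+' }
  C → ε: FIRST = { ε }
  C → C C +: FIRST = { '+', 'n' }
  C → n C: FIRST = { 'n' }
Productions for Y:
  Y → ε: FIRST = { ε }
  Y → C a a: FIRST = { '+', 'a', 'n' }

Conflict for C: C → + Y and C → C C +
  Overlap: { '+' }
Conflict for C: C → C C + and C → n C
  Overlap: { 'n' }

Answer: Yes. C → '+' Y / C → C C '+' on { '+' }; C → C C '+' / C → n C on { 'n' }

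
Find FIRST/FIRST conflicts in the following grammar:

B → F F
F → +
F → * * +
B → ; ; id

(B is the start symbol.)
No FIRST/FIRST conflicts.

A FIRST/FIRST conflict occurs when two productions N → α and N → β for the same non-terminal have FIRST(α) ∩ FIRST(β) ≠ ∅ (with ε ∈ FIRST of a nullable right-hand side, so two nullable alternatives also conflict).

FIRST sets of the non-terminals at (or reachable through a nullable prefix from) the front of some alternative:
  FIRST(F) = { '*', '+' }

Productions for B:
  B → F F: FIRST = { '*', '+' }
  B → ; ; id: FIRST = { ';' }
Productions for F:
  F → +: FIRST = { '+' }
  F → * * +: FIRST = { '*' }

All alternatives of each non-terminal have pairwise disjoint FIRST sets.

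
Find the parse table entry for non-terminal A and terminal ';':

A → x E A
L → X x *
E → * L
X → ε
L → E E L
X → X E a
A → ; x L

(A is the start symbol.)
A → ; x L

To find M[A, ';'], we find productions for A where ';' is in the predict set (PREDICT(N → α) = (FIRST(α) \ {ε}) ∪ (FOLLOW(N) if α ⇒* ε)).

A → x E A: PREDICT = { 'x' }
A → ; x L: PREDICT = { ';' }
  ';' is in predict set, so this production goes in M[A, ';']

M[A, ';'] = A → ; x L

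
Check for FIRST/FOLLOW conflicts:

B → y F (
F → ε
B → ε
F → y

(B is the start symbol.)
Nullable non-terminals: B, F.

B: nullable alternative(s) B → ε; FOLLOW(B) = { $ }
  B → y F (: FIRST \ {ε} = { 'y' } — disjoint from FOLLOW(B)
  B → ε: FIRST \ {ε} = { } — this is the only nullable alternative, skip

F: nullable alternative(s) F → ε; FOLLOW(F) = { '(' }
  F → ε: FIRST \ {ε} = { } — this is the only nullable alternative, skip
  F → y: FIRST \ {ε} = { 'y' } — disjoint from FOLLOW(F)

No FIRST/FOLLOW conflicts found.

Answer: No FIRST/FOLLOW conflicts.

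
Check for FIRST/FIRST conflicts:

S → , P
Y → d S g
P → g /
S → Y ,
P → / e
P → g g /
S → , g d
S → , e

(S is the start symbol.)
A FIRST/FIRST conflict occurs when two productions N → α and N → β for the same non-terminal have FIRST(α) ∩ FIRST(β) ≠ ∅ (with ε ∈ FIRST of a nullable right-hand side, so two nullable alternatives also conflict).

FIRST sets of the non-terminals at (or reachable through a nullable prefix from) the front of some alternative:
  FIRST(Y) = { 'd' }

Productions for S:
  S → , P: FIRST = { ',' }
  S → Y ,: FIRST = { 'd' }
  S → , g d: FIRST = { ',' }
  S → , e: FIRST = { ',' }
Productions for P:
  P → g /: FIRST = { 'g' }
  P → / e: FIRST = { '/' }
  P → g g /: FIRST = { 'g' }
Y has only one production, so no FIRST/FIRST conflict is possible there.

Conflict for S: S → , P and S → , g d
  Overlap: { ',' }
Conflict for S: S → , P and S → , e
  Overlap: { ',' }
Conflict for S: S → , g d and S → , e
  Overlap: { ',' }
Conflict for P: P → g / and P → g g /
  Overlap: { 'g' }

Answer: Yes. S → ',' P / S → ',' g d on { ',' }; S → ',' P / S → ',' e on { ',' }; S → ',' g d / S → ',' e on { ',' }; P → g '/' / P → g g '/' on { 'g' }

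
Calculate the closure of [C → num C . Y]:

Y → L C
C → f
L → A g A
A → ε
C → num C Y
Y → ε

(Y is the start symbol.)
{ [A → .], [C → num C . Y], [L → . A g A], [Y → . L C], [Y → .] }

Start with: [C → num C . Y]
  [C → num C . Y] has the dot before Y: add [Y → . L C], [Y → .]
  [Y → . L C] has the dot before L: add [L → . A g A]
  [L → . A g A] has the dot before A: add [A → .]
No further items can be added.

CLOSURE = { [A → .], [C → num C . Y], [L → . A g A], [Y → . L C], [Y → .] }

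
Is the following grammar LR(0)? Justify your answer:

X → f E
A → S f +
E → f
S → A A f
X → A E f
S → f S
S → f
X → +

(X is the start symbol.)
Augment with X' → X and build the canonical LR(0) collection (I0 = CLOSURE({[X' → . X]}), then GOTO on every symbol after a dot until no new states appear). It has 17 states:
  I0: { [A → . S f +], [S → . A A f], [S → . f S], [S → . f], [X → . +], [X → . A E f], [X → . f E], [X' → . X] }  — shift
  I1: { [X → + .] }  — reduce
  I2: { [A → . S f +], [E → . f], [S → . A A f], [S → . f S], [S → . f], [S → A . A f], [X → A . E f] }  — shift
  I3: { [A → S . f +] }  — shift
  I4: { [X' → X .] }  — accept
  I5: { [A → . S f +], [E → . f], [S → . A A f], [S → . f S], [S → . f], [S → f . S], [S → f .], [X → f . E] }  — shift, reduce
  I6: { [A → . S f +], [S → . A A f], [S → . f S], [S → . f], [S → A . A f] }  — shift
  I7: { [X → f E .] }  — reduce
  I8: { [A → S . f +], [S → f S .] }  — shift, reduce
  I9: { [A → . S f +], [E → f .], [S → . A A f], [S → . f S], [S → . f], [S → f . S], [S → f .] }  — shift, 2 reduces
  I10: { [A → . S f +], [S → . A A f], [S → . f S], [S → . f], [S → f . S], [S → f .] }  — shift, reduce
  I11: { [A → S f . +] }  — shift
  I12: { [A → S f + .] }  — reduce
  I13: { [A → . S f +], [S → . A A f], [S → . f S], [S → . f], [S → A . A f], [S → A A . f] }  — shift
  I14: { [A → . S f +], [S → . A A f], [S → . f S], [S → . f], [S → A A f .], [S → f . S], [S → f .] }  — shift, 2 reduces
  I15: { [X → A E . f] }  — shift
  I16: { [X → A E f .] }  — reduce

Conflict in state I5:
  Shift-reduce conflict between [S → f .] and [E → . f]
So the grammar is NOT LR(0).

Answer: No. Shift-reduce conflict between [S → f .] and [E → . f]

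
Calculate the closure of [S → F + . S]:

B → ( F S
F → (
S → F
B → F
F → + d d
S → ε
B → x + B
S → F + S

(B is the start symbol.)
To compute CLOSURE, for each item [A → α.Bβ] where B is a non-terminal, add [B → .γ] for all productions B → γ; repeat for the newly added items until nothing changes.

Start with: [S → F + . S]
  [S → F + . S] has the dot before S: add [S → . F], [S → .], [S → . F + S]
  [S → . F] has the dot before F: add [F → . (], [F → . + d d]
No further items can be added.

CLOSURE = { [F → . (], [F → . + d d], [S → . F + S], [S → . F], [S → .], [S → F + . S] }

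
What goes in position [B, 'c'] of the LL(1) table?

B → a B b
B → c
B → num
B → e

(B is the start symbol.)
B → c

To find M[B, 'c'], we find productions for B where 'c' is in the predict set (PREDICT(N → α) = (FIRST(α) \ {ε}) ∪ (FOLLOW(N) if α ⇒* ε)).

B → a B b: PREDICT = { 'a' }
B → c: PREDICT = { 'c' }
  'c' is in predict set, so this production goes in M[B, 'c']
B → num: PREDICT = { 'num' }
B → e: PREDICT = { 'e' }

M[B, 'c'] = B → c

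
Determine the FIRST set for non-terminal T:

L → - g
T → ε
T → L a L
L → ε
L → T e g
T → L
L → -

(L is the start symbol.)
FIRST sets of the other non-terminals involved (by the same procedure, iterated to a fixed point):
  FIRST(L) = { '-', 'a', 'e', ε }

From T → ε:
  - ε-production, so ε ∈ FIRST(T)
From T → L a L:
  - L is a non-terminal: add FIRST(L) \ {ε} = { '-', 'a', 'e' }
    L is nullable, so continue to the next symbol
  - a is a terminal: add 'a' and stop
From T → L:
  - L is a non-terminal: add FIRST(L) \ {ε} = { '-', 'a', 'e' }
    L is nullable and nothing follows, so the whole right-hand side can vanish: ε ∈ FIRST(T)

Collecting: FIRST(T) = { '-', 'a', 'e', ε }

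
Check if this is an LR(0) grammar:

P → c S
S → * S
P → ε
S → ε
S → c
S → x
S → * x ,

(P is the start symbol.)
Augment with P' → P and build the canonical LR(0) collection (I0 = CLOSURE({[P' → . P]}), then GOTO on every symbol after a dot until no new states appear). It has 10 states:
  I0: { [P → . c S], [P → .], [P' → . P] }  — shift, reduce
  I1: { [P' → P .] }  — accept
  I2: { [P → c . S], [S → . * S], [S → . * x ,], [S → . c], [S → . x], [S → .] }  — shift, reduce
  I3: { [S → * . S], [S → * . x ,], [S → . * S], [S → . * x ,], [S → . c], [S → . x], [S → .] }  — shift, reduce
  I4: { [P → c S .] }  — reduce
  I5: { [S → c .] }  — reduce
  I6: { [S → x .] }  — reduce
  I7: { [S → * S .] }  — reduce
  I8: { [S → * x . ,], [S → x .] }  — shift, reduce
  I9: { [S → * x , .] }  — reduce

Conflict in state I0:
  Shift-reduce conflict between [P → .] and [P → . c S]
So the grammar is NOT LR(0).

Answer: No. Shift-reduce conflict between [P → .] and [P → . c S]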